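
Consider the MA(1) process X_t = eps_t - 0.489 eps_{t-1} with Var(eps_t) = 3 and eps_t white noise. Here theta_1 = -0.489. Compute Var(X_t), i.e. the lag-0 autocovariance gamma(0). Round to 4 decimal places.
\gamma(0) = 3.7174

For an MA(q) process X_t = eps_t + sum_i theta_i eps_{t-i} with
Var(eps_t) = sigma^2, the variance is
  gamma(0) = sigma^2 * (1 + sum_i theta_i^2).
  sum_i theta_i^2 = (-0.489)^2 = 0.239121.
  gamma(0) = 3 * (1 + 0.239121) = 3 * 1.239121 = 3.717363, which rounds to 3.7174.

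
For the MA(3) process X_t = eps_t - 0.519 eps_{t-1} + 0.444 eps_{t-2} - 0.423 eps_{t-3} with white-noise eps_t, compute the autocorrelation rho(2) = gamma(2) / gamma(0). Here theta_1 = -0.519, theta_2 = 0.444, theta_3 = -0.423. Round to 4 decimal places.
\rho(2) = 0.4033

For an MA(q) process with theta_0 = 1, the autocovariance is
  gamma(k) = sigma^2 * sum_{i=0..q-k} theta_i * theta_{i+k},
and rho(k) = gamma(k) / gamma(0). Sigma^2 cancels.
  numerator   = (1)*(0.444) + (-0.519)*(-0.423) = 0.663537.
  denominator = (1)^2 + (-0.519)^2 + (0.444)^2 + (-0.423)^2 = 1.645426.
  rho(2) = 0.663537 / 1.645426 = 0.4033.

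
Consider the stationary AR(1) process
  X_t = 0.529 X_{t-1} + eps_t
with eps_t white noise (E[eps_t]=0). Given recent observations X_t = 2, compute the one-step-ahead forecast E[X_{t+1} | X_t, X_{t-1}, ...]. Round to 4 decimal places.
E[X_{t+1} \mid \mathcal F_t] = 1.0580

For an AR(p) model X_t = c + sum_i phi_i X_{t-i} + eps_t, the
one-step-ahead conditional mean is
  E[X_{t+1} | X_t, ...] = c + sum_i phi_i X_{t+1-i}.
Substitute known values:
  E[X_{t+1} | ...] = (0.529) * (2)
                   = 1.0580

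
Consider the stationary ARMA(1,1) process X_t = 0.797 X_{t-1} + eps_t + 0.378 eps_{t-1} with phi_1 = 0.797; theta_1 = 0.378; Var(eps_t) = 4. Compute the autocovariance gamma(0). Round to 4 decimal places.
\gamma(0) = 19.1388

Multiply the model equation by X_{t-k} and take expectations. With theta_0 = psi_0 = 1 and psi_j the MA(infinity) weights, this gives
  gamma(k) - sum_i phi_i gamma(k-i) = c_k,
  c_k = sigma^2 * sum_{j=k..q} theta_j psi_{j-k}   (c_k = 0 for k > q),
using gamma(-m) = gamma(m).
psi-weights needed (psi_j = theta_j + sum_i phi_i psi_{j-i}):
  psi_1 = theta_1 + phi_1 = 0.378 + (0.797) = 1.175
Right-hand sides:
  c_0 = sigma^2 (1 + theta_1 psi_1) = 4 * (1 + (0.378)(1.175)) = 4 * 1.44415 = 5.7766
  c_1 = sigma^2 theta_1 = 4 * (0.378) = 1.512
  c_2 = 0
Equations for k = 0 and k = 1 (AR order 1):
  gamma(0) = phi_1 gamma(1) + c_0
  gamma(1) = phi_1 gamma(0) + c_1
Substituting the second into the first: gamma(0) (1 - phi_1^2) = c_0 + phi_1 c_1, so
  gamma(0) = (c_0 + phi_1 c_1) / (1 - phi_1^2) = (5.7766 + (0.797)(1.512)) / (1 - (0.797)^2) = 6.981664 / 0.364791 = 19.138806.
Therefore gamma(0) = 19.1388 (to 4 decimal places).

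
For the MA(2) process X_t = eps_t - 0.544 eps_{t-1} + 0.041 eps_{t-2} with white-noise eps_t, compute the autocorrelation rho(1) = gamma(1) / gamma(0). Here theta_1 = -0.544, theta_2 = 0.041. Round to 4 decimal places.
\rho(1) = -0.4364

For an MA(q) process with theta_0 = 1, the autocovariance is
  gamma(k) = sigma^2 * sum_{i=0..q-k} theta_i * theta_{i+k},
and rho(k) = gamma(k) / gamma(0). Sigma^2 cancels.
  numerator   = (1)*(-0.544) + (-0.544)*(0.041) = -0.566304.
  denominator = (1)^2 + (-0.544)^2 + (0.041)^2 = 1.297617.
  rho(1) = -0.566304 / 1.297617 = -0.4364.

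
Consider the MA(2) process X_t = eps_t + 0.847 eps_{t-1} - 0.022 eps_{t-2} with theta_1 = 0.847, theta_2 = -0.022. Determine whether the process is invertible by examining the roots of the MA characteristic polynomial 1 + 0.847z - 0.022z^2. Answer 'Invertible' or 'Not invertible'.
\text{Invertible}

The MA(q) characteristic polynomial is P(z) = 1 + 0.847z - 0.022z^2.
Invertibility requires all roots to lie outside the unit circle, i.e. |z| > 1 for every root.
Set 1 + (0.847) z + (-0.022) z^2 = 0, i.e. a z^2 + b z + c = 0 with a = -0.022, b = 0.847, c = 1.
Discriminant D = b^2 - 4ac = (0.847)^2 - 4*(-0.022)*1 = 0.717409 - (-0.088) = 0.805409.
D >= 0, so the roots are real: z = (-b +/- sqrt(D)) / (2a) = (-0.847 +/- 0.897446) / (-0.044).
  z_1 = (-0.847 + 0.897446) / (-0.044) = -1.1465,   |z_1| = 1.1465.
  z_2 = (-0.847 - 0.897446) / (-0.044) = 39.6465,   |z_2| = 39.6465.
Moduli of all roots: 1.1465, 39.6465.
All moduli strictly greater than 1? Yes.
Verdict: Invertible.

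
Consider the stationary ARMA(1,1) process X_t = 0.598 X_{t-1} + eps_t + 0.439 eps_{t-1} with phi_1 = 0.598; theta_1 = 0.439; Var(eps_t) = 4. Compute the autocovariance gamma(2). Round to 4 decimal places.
\gamma(2) = 4.8750

Multiply the model equation by X_{t-k} and take expectations. With theta_0 = psi_0 = 1 and psi_j the MA(infinity) weights, this gives
  gamma(k) - sum_i phi_i gamma(k-i) = c_k,
  c_k = sigma^2 * sum_{j=k..q} theta_j psi_{j-k}   (c_k = 0 for k > q),
using gamma(-m) = gamma(m).
psi-weights needed (psi_j = theta_j + sum_i phi_i psi_{j-i}):
  psi_1 = theta_1 + phi_1 = 0.439 + (0.598) = 1.037
Right-hand sides:
  c_0 = sigma^2 (1 + theta_1 psi_1) = 4 * (1 + (0.439)(1.037)) = 4 * 1.455243 = 5.820972
  c_1 = sigma^2 theta_1 = 4 * (0.439) = 1.756
  c_2 = 0
Equations for k = 0 and k = 1 (AR order 1):
  gamma(0) = phi_1 gamma(1) + c_0
  gamma(1) = phi_1 gamma(0) + c_1
Substituting the second into the first: gamma(0) (1 - phi_1^2) = c_0 + phi_1 c_1, so
  gamma(0) = (c_0 + phi_1 c_1) / (1 - phi_1^2) = (5.820972 + (0.598)(1.756)) / (1 - (0.598)^2) = 6.87106 / 0.642396 = 10.695988.
  gamma(1) = phi_1 gamma(0) + c_1 = (0.598)(10.695988) + (1.756) = 8.152201.
For k = 2 (> q): gamma(2) = phi_1 gamma(1) = (0.598)(8.152201) = 4.875016.
Therefore gamma(2) = 4.8750 (to 4 decimal places).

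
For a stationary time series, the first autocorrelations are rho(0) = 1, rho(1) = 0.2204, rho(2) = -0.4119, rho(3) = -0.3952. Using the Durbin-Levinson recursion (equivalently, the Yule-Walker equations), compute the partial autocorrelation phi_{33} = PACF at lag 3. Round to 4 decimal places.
\phi_{33} = -0.2111

The PACF at lag k is phi_{kk}, the last component of the solution
to the Yule-Walker system G_k phi = r_k where
  (G_k)_{ij} = rho(|i - j|), (r_k)_i = rho(i), i,j = 1..k.
Equivalently, Durbin-Levinson gives phi_{kk} iteratively:
  phi_{11} = rho(1)
  phi_{kk} = [rho(k) - sum_{j=1..k-1} phi_{k-1,j} rho(k-j)]
            / [1 - sum_{j=1..k-1} phi_{k-1,j} rho(j)],
  phi_{k,j} = phi_{k-1,j} - phi_{kk} phi_{k-1,k-j},  j = 1..k-1.
Step k = 1:
  phi_11 = rho(1) = 0.2204.
Step k = 2:
  phi_22 = [rho(2) - phi_11 rho(1)] / [1 - phi_11 rho(1)] = [-0.4119 - (0.2204)(0.2204)] / [1 - (0.2204)(0.2204)]
         = -0.46047616 / 0.95142384 = -0.483986.
  Update: phi_21 = phi_11 - phi_22 phi_11 = 0.2204 - (-0.483986)(0.2204) = 0.327071.
Step k = 3:
  phi_33 = [rho(3) - phi_21 rho(2) - phi_22 rho(1)] / [1 - phi_21 rho(1) - phi_22 rho(2)]
    numerator   = -0.3952 - (0.327071)(-0.4119) - (-0.483986)(0.2204) = -0.15380903
    denominator = 1 - (0.327071)(0.2204) - (-0.483986)(-0.4119) = 0.72855966
  phi_33 = -0.15380903 / 0.72855966 = -0.2111.
Therefore phi_{33} = -0.2111.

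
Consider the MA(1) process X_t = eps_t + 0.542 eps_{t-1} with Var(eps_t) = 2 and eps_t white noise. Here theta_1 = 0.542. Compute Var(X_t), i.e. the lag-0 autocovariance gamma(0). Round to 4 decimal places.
\gamma(0) = 2.5875

For an MA(q) process X_t = eps_t + sum_i theta_i eps_{t-i} with
Var(eps_t) = sigma^2, the variance is
  gamma(0) = sigma^2 * (1 + sum_i theta_i^2).
  sum_i theta_i^2 = (0.542)^2 = 0.293764.
  gamma(0) = 2 * (1 + 0.293764) = 2 * 1.293764 = 2.587528, which rounds to 2.5875.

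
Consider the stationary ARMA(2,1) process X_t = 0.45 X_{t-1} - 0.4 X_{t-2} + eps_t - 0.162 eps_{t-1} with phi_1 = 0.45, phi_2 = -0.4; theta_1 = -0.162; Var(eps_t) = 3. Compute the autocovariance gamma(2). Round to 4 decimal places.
\gamma(2) = -1.0941

Multiply the model equation by X_{t-k} and take expectations. With theta_0 = psi_0 = 1 and psi_j the MA(infinity) weights, this gives
  gamma(k) - sum_i phi_i gamma(k-i) = c_k,
  c_k = sigma^2 * sum_{j=k..q} theta_j psi_{j-k}   (c_k = 0 for k > q),
using gamma(-m) = gamma(m).
psi-weights needed (psi_j = theta_j + sum_i phi_i psi_{j-i}):
  psi_1 = theta_1 + phi_1 = -0.162 + (0.45) = 0.288
Right-hand sides:
  c_0 = sigma^2 (1 + theta_1 psi_1) = 3 * (1 + (-0.162)(0.288)) = 3 * 0.953344 = 2.860032
  c_1 = sigma^2 theta_1 = 3 * (-0.162) = -0.486
  c_2 = 0
Equations for k = 0, 1, 2 (AR order 2, c_2 = 0):
  (E0) gamma(0) = phi_1 gamma(1) + phi_2 gamma(2) + c_0
  (E1) gamma(1) = phi_1 gamma(0) + phi_2 gamma(1) + c_1
  (E2) gamma(2) = phi_1 gamma(1) + phi_2 gamma(0)
From (E1): gamma(1) = A gamma(0) + B with
  A = phi_1 / (1 - phi_2) = 0.45 / 1.4 = 0.321429,   B = c_1 / (1 - phi_2) = -0.486 / 1.4 = -0.347143.
Insert (E2) into (E0): gamma(0) (1 - phi_2^2) = phi_1 (1 + phi_2) gamma(1) + c_0.
  phi_1 (1 + phi_2) = (0.45)(0.6) = 0.27,   1 - phi_2^2 = 0.84.
Replace gamma(1) by A gamma(0) + B and collect gamma(0):
  gamma(0) [0.84 - (0.27)(0.321429)] = (0.27)(-0.347143) + 2.860032
  gamma(0) * 0.753214 = 2.766303
  gamma(0) = 2.766303 / 0.753214 = 3.672665.
  gamma(1) = A gamma(0) + B = (0.321429)(3.672665) + (-0.347143) = 0.833356.
  gamma(2) = phi_1 gamma(1) + phi_2 gamma(0) = (0.45)(0.833356) + (-0.4)(3.672665) = -1.094055.
Therefore gamma(2) = -1.0941 (to 4 decimal places).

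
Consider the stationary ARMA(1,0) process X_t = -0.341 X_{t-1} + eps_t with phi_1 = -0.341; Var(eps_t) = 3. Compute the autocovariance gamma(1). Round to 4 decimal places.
\gamma(1) = -1.1576

Multiply the model equation by X_{t-k} and take expectations. With theta_0 = psi_0 = 1 and psi_j the MA(infinity) weights, this gives
  gamma(k) - sum_i phi_i gamma(k-i) = c_k,
  c_k = sigma^2 * sum_{j=k..q} theta_j psi_{j-k}   (c_k = 0 for k > q),
using gamma(-m) = gamma(m).
Pure AR (q = 0): c_0 = sigma^2 = 3, c_k = 0 for k >= 1.
Equations for k = 0 and k = 1 (AR order 1):
  gamma(0) = phi_1 gamma(1) + c_0
  gamma(1) = phi_1 gamma(0) + c_1
Substituting the second into the first: gamma(0) (1 - phi_1^2) = c_0 + phi_1 c_1, so
  gamma(0) = c_0 / (1 - phi_1^2) = 3 / (1 - (-0.341)^2) = 3 / 0.883719 = 3.394744.
  gamma(1) = phi_1 gamma(0) = (-0.341)(3.394744) = -1.157608.
Therefore gamma(1) = -1.1576 (to 4 decimal places).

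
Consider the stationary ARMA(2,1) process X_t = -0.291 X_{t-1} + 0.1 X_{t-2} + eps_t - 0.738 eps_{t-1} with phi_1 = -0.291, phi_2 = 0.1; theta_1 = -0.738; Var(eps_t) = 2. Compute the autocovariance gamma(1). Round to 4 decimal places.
\gamma(1) = -3.1149

Multiply the model equation by X_{t-k} and take expectations. With theta_0 = psi_0 = 1 and psi_j the MA(infinity) weights, this gives
  gamma(k) - sum_i phi_i gamma(k-i) = c_k,
  c_k = sigma^2 * sum_{j=k..q} theta_j psi_{j-k}   (c_k = 0 for k > q),
using gamma(-m) = gamma(m).
psi-weights needed (psi_j = theta_j + sum_i phi_i psi_{j-i}):
  psi_1 = theta_1 + phi_1 = -0.738 + (-0.291) = -1.029
Right-hand sides:
  c_0 = sigma^2 (1 + theta_1 psi_1) = 2 * (1 + (-0.738)(-1.029)) = 2 * 1.759402 = 3.518804
  c_1 = sigma^2 theta_1 = 2 * (-0.738) = -1.476
  c_2 = 0
Equations for k = 0, 1, 2 (AR order 2, c_2 = 0):
  (E0) gamma(0) = phi_1 gamma(1) + phi_2 gamma(2) + c_0
  (E1) gamma(1) = phi_1 gamma(0) + phi_2 gamma(1) + c_1
  (E2) gamma(2) = phi_1 gamma(1) + phi_2 gamma(0)
From (E1): gamma(1) = A gamma(0) + B with
  A = phi_1 / (1 - phi_2) = -0.291 / 0.9 = -0.323333,   B = c_1 / (1 - phi_2) = -1.476 / 0.9 = -1.64.
Insert (E2) into (E0): gamma(0) (1 - phi_2^2) = phi_1 (1 + phi_2) gamma(1) + c_0.
  phi_1 (1 + phi_2) = (-0.291)(1.1) = -0.3201,   1 - phi_2^2 = 0.99.
Replace gamma(1) by A gamma(0) + B and collect gamma(0):
  gamma(0) [0.99 - (-0.3201)(-0.323333)] = (-0.3201)(-1.64) + 3.518804
  gamma(0) * 0.886501 = 4.043768
  gamma(0) = 4.043768 / 0.886501 = 4.561493.
  gamma(1) = A gamma(0) + B = (-0.323333)(4.561493) + (-1.64) = -3.114883.
Therefore gamma(1) = -3.1149 (to 4 decimal places).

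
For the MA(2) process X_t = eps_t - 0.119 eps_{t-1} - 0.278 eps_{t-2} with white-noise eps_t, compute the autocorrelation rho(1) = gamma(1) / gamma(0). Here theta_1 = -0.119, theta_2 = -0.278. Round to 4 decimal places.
\rho(1) = -0.0787

For an MA(q) process with theta_0 = 1, the autocovariance is
  gamma(k) = sigma^2 * sum_{i=0..q-k} theta_i * theta_{i+k},
and rho(k) = gamma(k) / gamma(0). Sigma^2 cancels.
  numerator   = (1)*(-0.119) + (-0.119)*(-0.278) = -0.085918.
  denominator = (1)^2 + (-0.119)^2 + (-0.278)^2 = 1.091445.
  rho(1) = -0.085918 / 1.091445 = -0.0787.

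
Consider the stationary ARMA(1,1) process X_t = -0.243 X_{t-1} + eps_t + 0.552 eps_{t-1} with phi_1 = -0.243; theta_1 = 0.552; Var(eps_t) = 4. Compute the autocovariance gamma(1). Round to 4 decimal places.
\gamma(1) = 1.1374

Multiply the model equation by X_{t-k} and take expectations. With theta_0 = psi_0 = 1 and psi_j the MA(infinity) weights, this gives
  gamma(k) - sum_i phi_i gamma(k-i) = c_k,
  c_k = sigma^2 * sum_{j=k..q} theta_j psi_{j-k}   (c_k = 0 for k > q),
using gamma(-m) = gamma(m).
psi-weights needed (psi_j = theta_j + sum_i phi_i psi_{j-i}):
  psi_1 = theta_1 + phi_1 = 0.552 + (-0.243) = 0.309
Right-hand sides:
  c_0 = sigma^2 (1 + theta_1 psi_1) = 4 * (1 + (0.552)(0.309)) = 4 * 1.170568 = 4.682272
  c_1 = sigma^2 theta_1 = 4 * (0.552) = 2.208
  c_2 = 0
Equations for k = 0 and k = 1 (AR order 1):
  gamma(0) = phi_1 gamma(1) + c_0
  gamma(1) = phi_1 gamma(0) + c_1
Substituting the second into the first: gamma(0) (1 - phi_1^2) = c_0 + phi_1 c_1, so
  gamma(0) = (c_0 + phi_1 c_1) / (1 - phi_1^2) = (4.682272 + (-0.243)(2.208)) / (1 - (-0.243)^2) = 4.145728 / 0.940951 = 4.405891.
  gamma(1) = phi_1 gamma(0) + c_1 = (-0.243)(4.405891) + (2.208) = 1.137368.
Therefore gamma(1) = 1.1374 (to 4 decimal places).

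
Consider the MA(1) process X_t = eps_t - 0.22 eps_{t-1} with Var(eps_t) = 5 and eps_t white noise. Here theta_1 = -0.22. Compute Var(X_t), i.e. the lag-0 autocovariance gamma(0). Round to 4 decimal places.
\gamma(0) = 5.2420

For an MA(q) process X_t = eps_t + sum_i theta_i eps_{t-i} with
Var(eps_t) = sigma^2, the variance is
  gamma(0) = sigma^2 * (1 + sum_i theta_i^2).
  sum_i theta_i^2 = (-0.22)^2 = 0.0484.
  gamma(0) = 5 * (1 + 0.0484) = 5 * 1.0484 = 5.242, which rounds to 5.2420.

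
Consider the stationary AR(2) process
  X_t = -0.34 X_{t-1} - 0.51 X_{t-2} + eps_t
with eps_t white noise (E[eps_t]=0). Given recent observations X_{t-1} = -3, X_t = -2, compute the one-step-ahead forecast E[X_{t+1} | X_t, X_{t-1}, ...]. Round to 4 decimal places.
E[X_{t+1} \mid \mathcal F_t] = 2.2100

For an AR(p) model X_t = c + sum_i phi_i X_{t-i} + eps_t, the
one-step-ahead conditional mean is
  E[X_{t+1} | X_t, ...] = c + sum_i phi_i X_{t+1-i}.
Substitute known values:
  E[X_{t+1} | ...] = (-0.34) * (-2) + (-0.51) * (-3)
                   = 2.2100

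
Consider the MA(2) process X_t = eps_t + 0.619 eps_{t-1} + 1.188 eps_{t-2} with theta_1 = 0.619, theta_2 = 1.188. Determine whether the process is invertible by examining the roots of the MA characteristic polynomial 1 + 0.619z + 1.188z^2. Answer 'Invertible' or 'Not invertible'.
\text{Not invertible}

The MA(q) characteristic polynomial is P(z) = 1 + 0.619z + 1.188z^2.
Invertibility requires all roots to lie outside the unit circle, i.e. |z| > 1 for every root.
Set 1 + (0.619) z + (1.188) z^2 = 0, i.e. a z^2 + b z + c = 0 with a = 1.188, b = 0.619, c = 1.
Discriminant D = b^2 - 4ac = (0.619)^2 - 4*(1.188)*1 = 0.383161 - (4.752) = -4.368839.
D < 0, so the roots are the complex-conjugate pair z = (-b +/- i sqrt(-D)) / (2a) = -0.2605 +/- 0.8797i.
For a conjugate pair |z|^2 = z * conj(z) = (product of roots) = c/a = 1/(1.188) = 0.841751, so |z| = sqrt(0.841751) = 0.9175 for both roots.
Moduli of all roots: 0.9175, 0.9175.
All moduli strictly greater than 1? No.
Verdict: Not invertible.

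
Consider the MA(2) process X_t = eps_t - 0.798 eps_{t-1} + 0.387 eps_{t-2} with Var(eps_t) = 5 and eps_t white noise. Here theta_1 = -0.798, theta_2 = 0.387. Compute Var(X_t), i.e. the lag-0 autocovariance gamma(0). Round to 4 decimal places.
\gamma(0) = 8.9329

For an MA(q) process X_t = eps_t + sum_i theta_i eps_{t-i} with
Var(eps_t) = sigma^2, the variance is
  gamma(0) = sigma^2 * (1 + sum_i theta_i^2).
  sum_i theta_i^2 = (-0.798)^2 + (0.387)^2 = 0.636804 + 0.149769 = 0.786573.
  gamma(0) = 5 * (1 + 0.786573) = 5 * 1.786573 = 8.932865, which rounds to 8.9329.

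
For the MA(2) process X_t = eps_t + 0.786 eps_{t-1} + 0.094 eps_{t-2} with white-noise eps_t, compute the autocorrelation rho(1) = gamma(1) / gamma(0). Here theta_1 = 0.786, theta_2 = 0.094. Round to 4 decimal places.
\rho(1) = 0.5286

For an MA(q) process with theta_0 = 1, the autocovariance is
  gamma(k) = sigma^2 * sum_{i=0..q-k} theta_i * theta_{i+k},
and rho(k) = gamma(k) / gamma(0). Sigma^2 cancels.
  numerator   = (1)*(0.786) + (0.786)*(0.094) = 0.859884.
  denominator = (1)^2 + (0.786)^2 + (0.094)^2 = 1.626632.
  rho(1) = 0.859884 / 1.626632 = 0.5286.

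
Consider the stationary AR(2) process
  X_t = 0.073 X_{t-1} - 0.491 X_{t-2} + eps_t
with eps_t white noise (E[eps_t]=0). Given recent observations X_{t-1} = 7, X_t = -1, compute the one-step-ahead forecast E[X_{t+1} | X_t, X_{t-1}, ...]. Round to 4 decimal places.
E[X_{t+1} \mid \mathcal F_t] = -3.5100

For an AR(p) model X_t = c + sum_i phi_i X_{t-i} + eps_t, the
one-step-ahead conditional mean is
  E[X_{t+1} | X_t, ...] = c + sum_i phi_i X_{t+1-i}.
Substitute known values:
  E[X_{t+1} | ...] = (0.073) * (-1) + (-0.491) * (7)
                   = -3.5100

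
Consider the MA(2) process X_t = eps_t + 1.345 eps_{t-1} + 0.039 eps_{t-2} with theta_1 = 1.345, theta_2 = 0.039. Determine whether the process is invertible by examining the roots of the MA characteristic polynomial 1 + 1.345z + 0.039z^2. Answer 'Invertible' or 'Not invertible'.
\text{Not invertible}

The MA(q) characteristic polynomial is P(z) = 1 + 1.345z + 0.039z^2.
Invertibility requires all roots to lie outside the unit circle, i.e. |z| > 1 for every root.
Set 1 + (1.345) z + (0.039) z^2 = 0, i.e. a z^2 + b z + c = 0 with a = 0.039, b = 1.345, c = 1.
Discriminant D = b^2 - 4ac = (1.345)^2 - 4*(0.039)*1 = 1.809025 - (0.156) = 1.653025.
D >= 0, so the roots are real: z = (-b +/- sqrt(D)) / (2a) = (-1.345 +/- 1.2857) / (0.078).
  z_1 = (-1.345 + 1.2857) / (0.078) = -0.7603,   |z_1| = 0.7603.
  z_2 = (-1.345 - 1.2857) / (0.078) = -33.7269,   |z_2| = 33.7269.
Moduli of all roots: 0.7603, 33.7269.
All moduli strictly greater than 1? No.
Verdict: Not invertible.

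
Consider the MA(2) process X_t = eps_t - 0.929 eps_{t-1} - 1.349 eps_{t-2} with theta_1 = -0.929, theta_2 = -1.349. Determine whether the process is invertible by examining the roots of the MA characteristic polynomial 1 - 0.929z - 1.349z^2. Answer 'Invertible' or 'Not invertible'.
\text{Not invertible}

The MA(q) characteristic polynomial is P(z) = 1 - 0.929z - 1.349z^2.
Invertibility requires all roots to lie outside the unit circle, i.e. |z| > 1 for every root.
Set 1 + (-0.929) z + (-1.349) z^2 = 0, i.e. a z^2 + b z + c = 0 with a = -1.349, b = -0.929, c = 1.
Discriminant D = b^2 - 4ac = (-0.929)^2 - 4*(-1.349)*1 = 0.863041 - (-5.396) = 6.259041.
D >= 0, so the roots are real: z = (-b +/- sqrt(D)) / (2a) = (0.929 +/- 2.501808) / (-2.698).
  z_1 = (0.929 + 2.501808) / (-2.698) = -1.2716,   |z_1| = 1.2716.
  z_2 = (0.929 - 2.501808) / (-2.698) = 0.583,   |z_2| = 0.583.
Moduli of all roots: 1.2716, 0.5830.
All moduli strictly greater than 1? No.
Verdict: Not invertible.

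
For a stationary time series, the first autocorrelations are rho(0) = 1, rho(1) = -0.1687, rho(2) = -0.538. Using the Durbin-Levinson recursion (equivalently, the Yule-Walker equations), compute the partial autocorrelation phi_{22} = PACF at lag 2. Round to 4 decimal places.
\phi_{22} = -0.5831

The PACF at lag k is phi_{kk}, the last component of the solution
to the Yule-Walker system G_k phi = r_k where
  (G_k)_{ij} = rho(|i - j|), (r_k)_i = rho(i), i,j = 1..k.
Equivalently, Durbin-Levinson gives phi_{kk} iteratively:
  phi_{11} = rho(1)
  phi_{kk} = [rho(k) - sum_{j=1..k-1} phi_{k-1,j} rho(k-j)]
            / [1 - sum_{j=1..k-1} phi_{k-1,j} rho(j)],
  phi_{k,j} = phi_{k-1,j} - phi_{kk} phi_{k-1,k-j},  j = 1..k-1.
Step k = 1:
  phi_11 = rho(1) = -0.1687.
Step k = 2:
  phi_22 = [rho(2) - phi_11 rho(1)] / [1 - phi_11 rho(1)] = [-0.538 - (-0.1687)(-0.1687)] / [1 - (-0.1687)(-0.1687)]
         = -0.56645969 / 0.97154031 = -0.5831.
Therefore phi_{22} = -0.5831.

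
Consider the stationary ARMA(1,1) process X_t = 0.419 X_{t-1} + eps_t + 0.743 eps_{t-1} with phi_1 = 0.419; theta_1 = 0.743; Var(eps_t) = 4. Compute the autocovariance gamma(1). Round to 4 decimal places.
\gamma(1) = 7.3929

Multiply the model equation by X_{t-k} and take expectations. With theta_0 = psi_0 = 1 and psi_j the MA(infinity) weights, this gives
  gamma(k) - sum_i phi_i gamma(k-i) = c_k,
  c_k = sigma^2 * sum_{j=k..q} theta_j psi_{j-k}   (c_k = 0 for k > q),
using gamma(-m) = gamma(m).
psi-weights needed (psi_j = theta_j + sum_i phi_i psi_{j-i}):
  psi_1 = theta_1 + phi_1 = 0.743 + (0.419) = 1.162
Right-hand sides:
  c_0 = sigma^2 (1 + theta_1 psi_1) = 4 * (1 + (0.743)(1.162)) = 4 * 1.863366 = 7.453464
  c_1 = sigma^2 theta_1 = 4 * (0.743) = 2.972
  c_2 = 0
Equations for k = 0 and k = 1 (AR order 1):
  gamma(0) = phi_1 gamma(1) + c_0
  gamma(1) = phi_1 gamma(0) + c_1
Substituting the second into the first: gamma(0) (1 - phi_1^2) = c_0 + phi_1 c_1, so
  gamma(0) = (c_0 + phi_1 c_1) / (1 - phi_1^2) = (7.453464 + (0.419)(2.972)) / (1 - (0.419)^2) = 8.698732 / 0.824439 = 10.551092.
  gamma(1) = phi_1 gamma(0) + c_1 = (0.419)(10.551092) + (2.972) = 7.392908.
Therefore gamma(1) = 7.3929 (to 4 decimal places).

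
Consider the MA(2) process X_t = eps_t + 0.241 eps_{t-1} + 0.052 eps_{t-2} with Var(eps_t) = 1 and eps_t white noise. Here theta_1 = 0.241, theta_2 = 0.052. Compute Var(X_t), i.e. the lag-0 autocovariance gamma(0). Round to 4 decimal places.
\gamma(0) = 1.0608

For an MA(q) process X_t = eps_t + sum_i theta_i eps_{t-i} with
Var(eps_t) = sigma^2, the variance is
  gamma(0) = sigma^2 * (1 + sum_i theta_i^2).
  sum_i theta_i^2 = (0.241)^2 + (0.052)^2 = 0.058081 + 0.002704 = 0.060785.
  gamma(0) = 1 * (1 + 0.060785) = 1 * 1.060785 = 1.060785, which rounds to 1.0608.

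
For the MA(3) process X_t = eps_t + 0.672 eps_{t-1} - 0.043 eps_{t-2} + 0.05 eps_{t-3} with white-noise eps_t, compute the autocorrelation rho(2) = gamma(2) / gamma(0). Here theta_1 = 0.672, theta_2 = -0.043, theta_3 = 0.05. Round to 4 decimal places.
\rho(2) = -0.0065

For an MA(q) process with theta_0 = 1, the autocovariance is
  gamma(k) = sigma^2 * sum_{i=0..q-k} theta_i * theta_{i+k},
and rho(k) = gamma(k) / gamma(0). Sigma^2 cancels.
  numerator   = (1)*(-0.043) + (0.672)*(0.05) = -0.0094.
  denominator = (1)^2 + (0.672)^2 + (-0.043)^2 + (0.05)^2 = 1.455933.
  rho(2) = -0.0094 / 1.455933 = -0.0065.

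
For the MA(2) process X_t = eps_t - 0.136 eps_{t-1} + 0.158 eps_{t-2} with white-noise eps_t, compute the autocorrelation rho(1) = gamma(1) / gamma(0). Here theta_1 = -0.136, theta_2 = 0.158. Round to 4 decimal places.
\rho(1) = -0.1509

For an MA(q) process with theta_0 = 1, the autocovariance is
  gamma(k) = sigma^2 * sum_{i=0..q-k} theta_i * theta_{i+k},
and rho(k) = gamma(k) / gamma(0). Sigma^2 cancels.
  numerator   = (1)*(-0.136) + (-0.136)*(0.158) = -0.157488.
  denominator = (1)^2 + (-0.136)^2 + (0.158)^2 = 1.04346.
  rho(1) = -0.157488 / 1.04346 = -0.1509.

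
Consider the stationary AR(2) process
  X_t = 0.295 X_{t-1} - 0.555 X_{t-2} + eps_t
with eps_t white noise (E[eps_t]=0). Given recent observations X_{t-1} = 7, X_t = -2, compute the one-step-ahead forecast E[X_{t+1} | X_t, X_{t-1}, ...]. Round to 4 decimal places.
E[X_{t+1} \mid \mathcal F_t] = -4.4750

For an AR(p) model X_t = c + sum_i phi_i X_{t-i} + eps_t, the
one-step-ahead conditional mean is
  E[X_{t+1} | X_t, ...] = c + sum_i phi_i X_{t+1-i}.
Substitute known values:
  E[X_{t+1} | ...] = (0.295) * (-2) + (-0.555) * (7)
                   = -4.4750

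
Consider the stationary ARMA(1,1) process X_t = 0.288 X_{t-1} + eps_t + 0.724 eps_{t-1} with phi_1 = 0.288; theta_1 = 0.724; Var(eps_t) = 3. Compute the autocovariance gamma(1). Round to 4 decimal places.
\gamma(1) = 4.0009

Multiply the model equation by X_{t-k} and take expectations. With theta_0 = psi_0 = 1 and psi_j the MA(infinity) weights, this gives
  gamma(k) - sum_i phi_i gamma(k-i) = c_k,
  c_k = sigma^2 * sum_{j=k..q} theta_j psi_{j-k}   (c_k = 0 for k > q),
using gamma(-m) = gamma(m).
psi-weights needed (psi_j = theta_j + sum_i phi_i psi_{j-i}):
  psi_1 = theta_1 + phi_1 = 0.724 + (0.288) = 1.012
Right-hand sides:
  c_0 = sigma^2 (1 + theta_1 psi_1) = 3 * (1 + (0.724)(1.012)) = 3 * 1.732688 = 5.198064
  c_1 = sigma^2 theta_1 = 3 * (0.724) = 2.172
  c_2 = 0
Equations for k = 0 and k = 1 (AR order 1):
  gamma(0) = phi_1 gamma(1) + c_0
  gamma(1) = phi_1 gamma(0) + c_1
Substituting the second into the first: gamma(0) (1 - phi_1^2) = c_0 + phi_1 c_1, so
  gamma(0) = (c_0 + phi_1 c_1) / (1 - phi_1^2) = (5.198064 + (0.288)(2.172)) / (1 - (0.288)^2) = 5.8236 / 0.917056 = 6.350321.
  gamma(1) = phi_1 gamma(0) + c_1 = (0.288)(6.350321) + (2.172) = 4.000892.
Therefore gamma(1) = 4.0009 (to 4 decimal places).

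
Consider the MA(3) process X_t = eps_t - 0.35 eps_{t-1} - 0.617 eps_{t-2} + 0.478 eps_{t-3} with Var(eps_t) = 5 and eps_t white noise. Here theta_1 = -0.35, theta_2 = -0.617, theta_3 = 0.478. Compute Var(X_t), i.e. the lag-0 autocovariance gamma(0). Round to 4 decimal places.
\gamma(0) = 8.6584

For an MA(q) process X_t = eps_t + sum_i theta_i eps_{t-i} with
Var(eps_t) = sigma^2, the variance is
  gamma(0) = sigma^2 * (1 + sum_i theta_i^2).
  sum_i theta_i^2 = (-0.35)^2 + (-0.617)^2 + (0.478)^2 = 0.1225 + 0.380689 + 0.228484 = 0.731673.
  gamma(0) = 5 * (1 + 0.731673) = 5 * 1.731673 = 8.658365, which rounds to 8.6584.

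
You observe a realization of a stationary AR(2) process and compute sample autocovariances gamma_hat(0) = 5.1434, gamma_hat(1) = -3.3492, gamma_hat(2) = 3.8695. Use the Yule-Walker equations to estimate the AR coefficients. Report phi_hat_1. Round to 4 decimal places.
\hat\phi_{1} = -0.2800

The Yule-Walker equations for an AR(p) process read, in matrix form,
  Gamma_p phi = r_p,   with   (Gamma_p)_{ij} = gamma(|i - j|),
                       (r_p)_i = gamma(i),   i,j = 1..p.
Substitute the sample gammas (Toeplitz matrix and right-hand side of size 2):
  Gamma_p = [[5.1434, -3.3492], [-3.3492, 5.1434]]
  r_p     = [-3.3492, 3.8695]
Written out:
  5.1434 phi_1 - 3.3492 phi_2 = -3.3492
  -3.3492 phi_1 + 5.1434 phi_2 = 3.8695
Solve by Cramer's rule:
  det = gamma(0)^2 - gamma(1)^2 = (5.1434)^2 - (-3.3492)^2 = 26.45456356 - 11.21714064 = 15.23742292
  phi_hat_1 = [gamma(1) gamma(0) - gamma(1) gamma(2)] / det = [(-3.3492)(5.1434) - (-3.3492)(3.8695)] / 15.23742292 = -4.26654588 / 15.23742292 = -0.28
  phi_hat_2 = [gamma(0) gamma(2) - gamma(1)^2] / det = [(5.1434)(3.8695) - (-3.3492)^2] / 15.23742292 = 8.68524566 / 15.23742292 = 0.57
So phi_hat = [-0.2800, 0.5700].
Therefore phi_hat_1 = -0.2800.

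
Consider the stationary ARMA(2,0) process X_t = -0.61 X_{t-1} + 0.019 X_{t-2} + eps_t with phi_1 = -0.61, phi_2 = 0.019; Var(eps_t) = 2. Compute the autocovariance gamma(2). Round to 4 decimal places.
\gamma(2) = 1.2993

Multiply the model equation by X_{t-k} and take expectations. With theta_0 = psi_0 = 1 and psi_j the MA(infinity) weights, this gives
  gamma(k) - sum_i phi_i gamma(k-i) = c_k,
  c_k = sigma^2 * sum_{j=k..q} theta_j psi_{j-k}   (c_k = 0 for k > q),
using gamma(-m) = gamma(m).
Pure AR (q = 0): c_0 = sigma^2 = 2, c_k = 0 for k >= 1.
Equations for k = 0, 1, 2 (AR order 2, c_2 = 0):
  (E0) gamma(0) = phi_1 gamma(1) + phi_2 gamma(2) + c_0
  (E1) gamma(1) = phi_1 gamma(0) + phi_2 gamma(1) + c_1
  (E2) gamma(2) = phi_1 gamma(1) + phi_2 gamma(0)
From (E1): gamma(1) = A gamma(0) + B with
  A = phi_1 / (1 - phi_2) = -0.61 / 0.981 = -0.621814,   B = c_1 / (1 - phi_2) = 0 / 0.981 = 0.
Insert (E2) into (E0): gamma(0) (1 - phi_2^2) = phi_1 (1 + phi_2) gamma(1) + c_0.
  phi_1 (1 + phi_2) = (-0.61)(1.019) = -0.62159,   1 - phi_2^2 = 0.999639.
Replace gamma(1) by A gamma(0) + B and collect gamma(0):
  gamma(0) [0.999639 - (-0.62159)(-0.621814)] = c_0 = 2
  gamma(0) * 0.613125 = 2
  gamma(0) = 2 / 0.613125 = 3.261976.
  gamma(1) = A gamma(0) = (-0.621814)(3.261976) = -2.028344.
  gamma(2) = phi_1 gamma(1) + phi_2 gamma(0) = (-0.61)(-2.028344) + (0.019)(3.261976) = 1.299267.
Therefore gamma(2) = 1.2993 (to 4 decimal places).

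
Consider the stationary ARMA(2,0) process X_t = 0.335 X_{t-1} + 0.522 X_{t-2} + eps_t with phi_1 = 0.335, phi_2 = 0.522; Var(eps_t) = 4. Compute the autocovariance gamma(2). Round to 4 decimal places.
\gamma(2) = 8.1774

Multiply the model equation by X_{t-k} and take expectations. With theta_0 = psi_0 = 1 and psi_j the MA(infinity) weights, this gives
  gamma(k) - sum_i phi_i gamma(k-i) = c_k,
  c_k = sigma^2 * sum_{j=k..q} theta_j psi_{j-k}   (c_k = 0 for k > q),
using gamma(-m) = gamma(m).
Pure AR (q = 0): c_0 = sigma^2 = 4, c_k = 0 for k >= 1.
Equations for k = 0, 1, 2 (AR order 2, c_2 = 0):
  (E0) gamma(0) = phi_1 gamma(1) + phi_2 gamma(2) + c_0
  (E1) gamma(1) = phi_1 gamma(0) + phi_2 gamma(1) + c_1
  (E2) gamma(2) = phi_1 gamma(1) + phi_2 gamma(0)
From (E1): gamma(1) = A gamma(0) + B with
  A = phi_1 / (1 - phi_2) = 0.335 / 0.478 = 0.700837,   B = c_1 / (1 - phi_2) = 0 / 0.478 = 0.
Insert (E2) into (E0): gamma(0) (1 - phi_2^2) = phi_1 (1 + phi_2) gamma(1) + c_0.
  phi_1 (1 + phi_2) = (0.335)(1.522) = 0.50987,   1 - phi_2^2 = 0.727516.
Replace gamma(1) by A gamma(0) + B and collect gamma(0):
  gamma(0) [0.727516 - (0.50987)(0.700837)] = c_0 = 4
  gamma(0) * 0.37018 = 4
  gamma(0) = 4 / 0.37018 = 10.805544.
  gamma(1) = A gamma(0) = (0.700837)(10.805544) = 7.572923.
  gamma(2) = phi_1 gamma(1) + phi_2 gamma(0) = (0.335)(7.572923) + (0.522)(10.805544) = 8.177424.
Therefore gamma(2) = 8.1774 (to 4 decimal places).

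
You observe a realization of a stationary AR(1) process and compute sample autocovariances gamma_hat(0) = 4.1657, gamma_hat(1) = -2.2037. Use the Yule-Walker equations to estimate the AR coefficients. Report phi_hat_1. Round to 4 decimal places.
\hat\phi_{1} = -0.5290

The Yule-Walker equations for an AR(p) process read, in matrix form,
  Gamma_p phi = r_p,   with   (Gamma_p)_{ij} = gamma(|i - j|),
                       (r_p)_i = gamma(i),   i,j = 1..p.
Substitute the sample gammas (Toeplitz matrix and right-hand side of size 1):
  Gamma_p = [[4.1657]]
  r_p     = [-2.2037]
With p = 1 this is the single equation gamma(0) phi_1 = gamma(1):
  phi_hat_1 = gamma(1) / gamma(0) = -2.2037 / 4.1657 = -0.5290.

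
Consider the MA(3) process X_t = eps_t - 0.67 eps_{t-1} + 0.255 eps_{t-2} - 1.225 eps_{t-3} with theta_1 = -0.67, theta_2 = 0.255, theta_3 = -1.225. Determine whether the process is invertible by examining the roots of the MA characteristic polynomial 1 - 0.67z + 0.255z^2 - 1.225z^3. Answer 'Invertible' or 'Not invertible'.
\text{Not invertible}

The MA(q) characteristic polynomial is P(z) = 1 - 0.67z + 0.255z^2 - 1.225z^3.
Invertibility requires all roots to lie outside the unit circle, i.e. |z| > 1 for every root.
Degree 3: look for a simple real root z0 first, then factor out (1 - z/z0) and solve the remaining quadratic.
Testing z0 = 0.8: P(0.8) = 1 + (-0.67)(0.8) + (0.255)(0.8)^2 + (-1.225)(0.8)^3
  = 1 + (-0.536) + (0.1632) + (-0.6272) = 0.  So z_0 = 0.8 is a root, |z_0| = 0.8.
Divide out the factor (1 - 1.25 z) = (1 - z/z0) (since 1/z0 = 1.25):
  P(z) = (1 - 1.25 z)(1 + (0.58) z + (0.98) z^2)
  [check: z-coef 0.58 - (1.25) = -0.67; z^2-coef 0.98 - (1.25)(0.58) = 0.255; z^3-coef -(1.25)(0.98) = -1.225.]
Remaining roots from the quadratic factor 1 + (0.58) z + (0.98) z^2:
  Set 1 + (0.58) z + (0.98) z^2 = 0, i.e. a z^2 + b z + c = 0 with a = 0.98, b = 0.58, c = 1.
  Discriminant D = b^2 - 4ac = (0.58)^2 - 4*(0.98)*1 = 0.3364 - (3.92) = -3.5836.
  D < 0, so the roots are the complex-conjugate pair z = (-b +/- i sqrt(-D)) / (2a) = -0.2959 +/- 0.9658i.
  For a conjugate pair |z|^2 = z * conj(z) = (product of roots) = c/a = 1/(0.98) = 1.020408, so |z| = sqrt(1.020408) = 1.0102 for both roots.
Moduli of all roots: 0.8000, 1.0102, 1.0102.
All moduli strictly greater than 1? No.
Verdict: Not invertible.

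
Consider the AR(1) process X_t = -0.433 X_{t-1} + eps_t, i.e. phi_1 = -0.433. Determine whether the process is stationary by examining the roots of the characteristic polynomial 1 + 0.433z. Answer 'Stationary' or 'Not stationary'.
\text{Stationary}

The AR(p) characteristic polynomial is P(z) = 1 + 0.433z.
Stationarity requires all roots to lie outside the unit circle, i.e. |z| > 1 for every root.
This is linear in z: 1 + (0.433) z = 0  =>  z = -1/(0.433) = -2.309469,  |z| = 2.309469.
Moduli of all roots: 2.3095.
All moduli strictly greater than 1? Yes.
Verdict: Stationary.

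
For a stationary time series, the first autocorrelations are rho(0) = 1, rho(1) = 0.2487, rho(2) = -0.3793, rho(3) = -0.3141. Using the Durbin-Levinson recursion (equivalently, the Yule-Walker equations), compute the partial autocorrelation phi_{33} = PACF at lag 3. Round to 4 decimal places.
\phi_{33} = -0.0800

The PACF at lag k is phi_{kk}, the last component of the solution
to the Yule-Walker system G_k phi = r_k where
  (G_k)_{ij} = rho(|i - j|), (r_k)_i = rho(i), i,j = 1..k.
Equivalently, Durbin-Levinson gives phi_{kk} iteratively:
  phi_{11} = rho(1)
  phi_{kk} = [rho(k) - sum_{j=1..k-1} phi_{k-1,j} rho(k-j)]
            / [1 - sum_{j=1..k-1} phi_{k-1,j} rho(j)],
  phi_{k,j} = phi_{k-1,j} - phi_{kk} phi_{k-1,k-j},  j = 1..k-1.
Step k = 1:
  phi_11 = rho(1) = 0.2487.
Step k = 2:
  phi_22 = [rho(2) - phi_11 rho(1)] / [1 - phi_11 rho(1)] = [-0.3793 - (0.2487)(0.2487)] / [1 - (0.2487)(0.2487)]
         = -0.44115169 / 0.93814831 = -0.470237.
  Update: phi_21 = phi_11 - phi_22 phi_11 = 0.2487 - (-0.470237)(0.2487) = 0.365648.
Step k = 3:
  phi_33 = [rho(3) - phi_21 rho(2) - phi_22 rho(1)] / [1 - phi_21 rho(1) - phi_22 rho(2)]
    numerator   = -0.3141 - (0.365648)(-0.3793) - (-0.470237)(0.2487) = -0.05846192
    denominator = 1 - (0.365648)(0.2487) - (-0.470237)(-0.3793) = 0.73070263
  phi_33 = -0.05846192 / 0.73070263 = -0.08.
Therefore phi_{33} = -0.0800.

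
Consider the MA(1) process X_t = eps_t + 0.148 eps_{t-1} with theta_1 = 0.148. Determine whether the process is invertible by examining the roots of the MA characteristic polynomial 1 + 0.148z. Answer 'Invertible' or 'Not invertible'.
\text{Invertible}

The MA(q) characteristic polynomial is P(z) = 1 + 0.148z.
Invertibility requires all roots to lie outside the unit circle, i.e. |z| > 1 for every root.
This is linear in z: 1 + (0.148) z = 0  =>  z = -1/(0.148) = -6.756757,  |z| = 6.756757.
Moduli of all roots: 6.7568.
All moduli strictly greater than 1? Yes.
Verdict: Invertible.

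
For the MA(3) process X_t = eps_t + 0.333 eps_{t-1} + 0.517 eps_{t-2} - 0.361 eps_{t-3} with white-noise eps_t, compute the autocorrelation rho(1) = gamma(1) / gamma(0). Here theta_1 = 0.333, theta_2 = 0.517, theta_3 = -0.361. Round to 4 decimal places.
\rho(1) = 0.2112

For an MA(q) process with theta_0 = 1, the autocovariance is
  gamma(k) = sigma^2 * sum_{i=0..q-k} theta_i * theta_{i+k},
and rho(k) = gamma(k) / gamma(0). Sigma^2 cancels.
  numerator   = (1)*(0.333) + (0.333)*(0.517) + (0.517)*(-0.361) = 0.318524.
  denominator = (1)^2 + (0.333)^2 + (0.517)^2 + (-0.361)^2 = 1.508499.
  rho(1) = 0.318524 / 1.508499 = 0.2112.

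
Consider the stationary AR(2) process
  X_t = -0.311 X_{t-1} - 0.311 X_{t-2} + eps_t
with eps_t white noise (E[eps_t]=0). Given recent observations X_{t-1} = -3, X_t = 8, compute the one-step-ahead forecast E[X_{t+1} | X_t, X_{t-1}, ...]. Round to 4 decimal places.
E[X_{t+1} \mid \mathcal F_t] = -1.5550

For an AR(p) model X_t = c + sum_i phi_i X_{t-i} + eps_t, the
one-step-ahead conditional mean is
  E[X_{t+1} | X_t, ...] = c + sum_i phi_i X_{t+1-i}.
Substitute known values:
  E[X_{t+1} | ...] = (-0.311) * (8) + (-0.311) * (-3)
                   = -1.5550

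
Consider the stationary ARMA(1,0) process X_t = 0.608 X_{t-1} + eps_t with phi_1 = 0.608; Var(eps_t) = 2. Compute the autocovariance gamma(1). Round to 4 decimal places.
\gamma(1) = 1.9291

Multiply the model equation by X_{t-k} and take expectations. With theta_0 = psi_0 = 1 and psi_j the MA(infinity) weights, this gives
  gamma(k) - sum_i phi_i gamma(k-i) = c_k,
  c_k = sigma^2 * sum_{j=k..q} theta_j psi_{j-k}   (c_k = 0 for k > q),
using gamma(-m) = gamma(m).
Pure AR (q = 0): c_0 = sigma^2 = 2, c_k = 0 for k >= 1.
Equations for k = 0 and k = 1 (AR order 1):
  gamma(0) = phi_1 gamma(1) + c_0
  gamma(1) = phi_1 gamma(0) + c_1
Substituting the second into the first: gamma(0) (1 - phi_1^2) = c_0 + phi_1 c_1, so
  gamma(0) = c_0 / (1 - phi_1^2) = 2 / (1 - (0.608)^2) = 2 / 0.630336 = 3.172911.
  gamma(1) = phi_1 gamma(0) = (0.608)(3.172911) = 1.92913.
Therefore gamma(1) = 1.9291 (to 4 decimal places).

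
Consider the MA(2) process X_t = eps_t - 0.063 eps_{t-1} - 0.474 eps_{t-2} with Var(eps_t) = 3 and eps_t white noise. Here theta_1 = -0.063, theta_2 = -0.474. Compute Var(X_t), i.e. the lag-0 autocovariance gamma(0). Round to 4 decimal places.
\gamma(0) = 3.6859

For an MA(q) process X_t = eps_t + sum_i theta_i eps_{t-i} with
Var(eps_t) = sigma^2, the variance is
  gamma(0) = sigma^2 * (1 + sum_i theta_i^2).
  sum_i theta_i^2 = (-0.063)^2 + (-0.474)^2 = 0.003969 + 0.224676 = 0.228645.
  gamma(0) = 3 * (1 + 0.228645) = 3 * 1.228645 = 3.685935, which rounds to 3.6859.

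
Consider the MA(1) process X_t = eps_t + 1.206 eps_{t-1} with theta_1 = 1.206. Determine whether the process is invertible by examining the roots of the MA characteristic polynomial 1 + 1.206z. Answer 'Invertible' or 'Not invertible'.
\text{Not invertible}

The MA(q) characteristic polynomial is P(z) = 1 + 1.206z.
Invertibility requires all roots to lie outside the unit circle, i.e. |z| > 1 for every root.
This is linear in z: 1 + (1.206) z = 0  =>  z = -1/(1.206) = -0.829187,  |z| = 0.829187.
Moduli of all roots: 0.8292.
All moduli strictly greater than 1? No.
Verdict: Not invertible.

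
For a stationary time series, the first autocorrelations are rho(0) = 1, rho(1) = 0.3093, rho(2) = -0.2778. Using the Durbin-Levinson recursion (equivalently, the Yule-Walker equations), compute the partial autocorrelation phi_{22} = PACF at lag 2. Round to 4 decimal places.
\phi_{22} = -0.4130

The PACF at lag k is phi_{kk}, the last component of the solution
to the Yule-Walker system G_k phi = r_k where
  (G_k)_{ij} = rho(|i - j|), (r_k)_i = rho(i), i,j = 1..k.
Equivalently, Durbin-Levinson gives phi_{kk} iteratively:
  phi_{11} = rho(1)
  phi_{kk} = [rho(k) - sum_{j=1..k-1} phi_{k-1,j} rho(k-j)]
            / [1 - sum_{j=1..k-1} phi_{k-1,j} rho(j)],
  phi_{k,j} = phi_{k-1,j} - phi_{kk} phi_{k-1,k-j},  j = 1..k-1.
Step k = 1:
  phi_11 = rho(1) = 0.3093.
Step k = 2:
  phi_22 = [rho(2) - phi_11 rho(1)] / [1 - phi_11 rho(1)] = [-0.2778 - (0.3093)(0.3093)] / [1 - (0.3093)(0.3093)]
         = -0.37346649 / 0.90433351 = -0.413.
Therefore phi_{22} = -0.4130.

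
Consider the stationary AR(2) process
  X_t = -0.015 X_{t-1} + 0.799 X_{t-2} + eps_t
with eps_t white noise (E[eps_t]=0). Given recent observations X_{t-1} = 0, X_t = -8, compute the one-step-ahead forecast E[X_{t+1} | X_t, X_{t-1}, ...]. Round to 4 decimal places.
E[X_{t+1} \mid \mathcal F_t] = 0.1200

For an AR(p) model X_t = c + sum_i phi_i X_{t-i} + eps_t, the
one-step-ahead conditional mean is
  E[X_{t+1} | X_t, ...] = c + sum_i phi_i X_{t+1-i}.
Substitute known values:
  E[X_{t+1} | ...] = (-0.015) * (-8) + (0.799) * (0)
                   = 0.1200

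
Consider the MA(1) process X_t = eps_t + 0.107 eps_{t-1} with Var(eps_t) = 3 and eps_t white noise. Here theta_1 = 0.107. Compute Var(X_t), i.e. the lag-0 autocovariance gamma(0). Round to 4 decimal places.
\gamma(0) = 3.0343

For an MA(q) process X_t = eps_t + sum_i theta_i eps_{t-i} with
Var(eps_t) = sigma^2, the variance is
  gamma(0) = sigma^2 * (1 + sum_i theta_i^2).
  sum_i theta_i^2 = (0.107)^2 = 0.011449.
  gamma(0) = 3 * (1 + 0.011449) = 3 * 1.011449 = 3.034347, which rounds to 3.0343.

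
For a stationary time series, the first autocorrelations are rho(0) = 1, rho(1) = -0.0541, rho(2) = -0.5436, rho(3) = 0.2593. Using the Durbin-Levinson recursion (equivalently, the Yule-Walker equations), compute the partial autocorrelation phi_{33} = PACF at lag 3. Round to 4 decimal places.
\phi_{33} = 0.2640

The PACF at lag k is phi_{kk}, the last component of the solution
to the Yule-Walker system G_k phi = r_k where
  (G_k)_{ij} = rho(|i - j|), (r_k)_i = rho(i), i,j = 1..k.
Equivalently, Durbin-Levinson gives phi_{kk} iteratively:
  phi_{11} = rho(1)
  phi_{kk} = [rho(k) - sum_{j=1..k-1} phi_{k-1,j} rho(k-j)]
            / [1 - sum_{j=1..k-1} phi_{k-1,j} rho(j)],
  phi_{k,j} = phi_{k-1,j} - phi_{kk} phi_{k-1,k-j},  j = 1..k-1.
Step k = 1:
  phi_11 = rho(1) = -0.0541.
Step k = 2:
  phi_22 = [rho(2) - phi_11 rho(1)] / [1 - phi_11 rho(1)] = [-0.5436 - (-0.0541)(-0.0541)] / [1 - (-0.0541)(-0.0541)]
         = -0.54652681 / 0.99707319 = -0.548131.
  Update: phi_21 = phi_11 - phi_22 phi_11 = -0.0541 - (-0.548131)(-0.0541) = -0.083754.
Step k = 3:
  phi_33 = [rho(3) - phi_21 rho(2) - phi_22 rho(1)] / [1 - phi_21 rho(1) - phi_22 rho(2)]
    numerator   = 0.2593 - (-0.083754)(-0.5436) - (-0.548131)(-0.0541) = 0.18411749
    denominator = 1 - (-0.083754)(-0.0541) - (-0.548131)(-0.5436) = 0.69750486
  phi_33 = 0.18411749 / 0.69750486 = 0.264.
Therefore phi_{33} = 0.2640.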